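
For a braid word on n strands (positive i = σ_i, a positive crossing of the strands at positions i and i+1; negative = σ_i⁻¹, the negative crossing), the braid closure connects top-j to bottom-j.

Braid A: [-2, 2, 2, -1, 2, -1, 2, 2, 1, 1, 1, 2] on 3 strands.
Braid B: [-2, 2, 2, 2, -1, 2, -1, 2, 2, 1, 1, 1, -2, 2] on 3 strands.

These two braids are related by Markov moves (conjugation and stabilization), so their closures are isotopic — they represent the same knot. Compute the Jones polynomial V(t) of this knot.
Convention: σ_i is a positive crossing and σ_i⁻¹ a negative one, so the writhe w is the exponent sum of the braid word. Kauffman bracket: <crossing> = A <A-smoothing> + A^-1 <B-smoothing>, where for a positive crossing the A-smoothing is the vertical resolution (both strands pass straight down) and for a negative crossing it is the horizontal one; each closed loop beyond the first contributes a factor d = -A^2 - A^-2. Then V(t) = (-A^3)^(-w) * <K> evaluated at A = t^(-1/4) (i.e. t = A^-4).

t^10 - 4*t^9 + 6*t^8 - 8*t^7 + 9*t^6 - 8*t^5 + 7*t^4 - 4*t^3 + 2*t^2

Derivation:
Markov-equivalent braids have isotopic closures, hence identical knot invariants. Strip the Markov moves from each word to reach a common short braid β, then compute V(t) once on β.
Braid A: s2^-1 s2 s2 s1^-1 s2 s1^-1 s2 s2 s1 s1 s1 s2 on 3 strands reduces by inverse Markov moves (closure unchanged at each step):
  Deconjugate: the word is γ·β·γ⁻¹ with γ = s2^-1 (prefix) and γ⁻¹ = s2 (suffix); strip both.
Reduced to β = s2 s2 s1^-1 s2 s1^-1 s2 s2 s1 s1 s1 on 3 strands, 10 crossings.
Braid B: s2^-1 s2 s2 s2 s1^-1 s2 s1^-1 s2 s2 s1 s1 s1 s2^-1 s2 on 3 strands reduces by inverse Markov moves (closure unchanged at each step):
  Deconjugate: the word is γ·β·γ⁻¹ with γ = s2^-1 s2 (prefix) and γ⁻¹ = s2^-1 s2 (suffix); strip both.
Reduced to β = s2 s2 s1^-1 s2 s1^-1 s2 s2 s1 s1 s1 on 3 strands, 10 crossings.
Both give the same β = s2 s2 s1^-1 s2 s1^-1 s2 s2 s1 s1 s1 on 3 strands, so one state sum suffices:
Braid: s2 s2 s1^-1 s2 s1^-1 s2 s2 s1 s1 s1 on 3 strands, 10 crossings.
Writhe w = (#positive) - (#negative) = 8 - 2 = 6.
Enumerate smoothing states for the bracket polynomial. There are 2^10 = 1024 states.
For each crossing: s=0 is the vertical smoothing, s=1 horizontal. Crossing k contributes A^(sign_k * (1 - 2*s_k)); loop factor d = -A^2 - A^-2.
Tabulate the states by total A-exponent and number of loops L (A-exp: L × count):
  A^10: L=3 ×1
  A^8: L=2 ×7, L=4 ×3
  A^6: L=1 ×14, L=3 ×28, L=5 ×3
  A^4: L=2 ×88, L=4 ×31, L=6 ×1
  A^2: L=1 ×63, L=3 ×133, L=5 ×14
  A^0: L=2 ×159, L=4 ×91, L=6 ×2
  A^-2: L=3 ×180, L=5 ×30
  A^-4: L=4 ×116, L=6 ×4
  A^-6: L=5 ×45
  A^-8: L=6 ×10
  A^-10: L=7 ×1
Each group contributes A^e * Σ count * d^(L-1):
Powers of d = -A^2 - A^-2: d^2 = A^4 + 2 + A^-4; d^3 = -A^6 - 3*A^2 - 3*A^-2 - A^-6; d^4 = A^8 + 4*A^4 + 6 + 4*A^-4 + A^-8; d^5 = -A^10 - 5*A^6 - 10*A^2 - 10*A^-2 - 5*A^-6 - A^-10; d^6 = A^12 + 6*A^8 + 15*A^4 + 20 + 15*A^-4 + 6*A^-8 + A^-12.
  A^10 * (d^2) = A^14 + 2*A^10 + A^6
  A^8 * (7*d + 3*d^3) = -3*A^14 - 16*A^10 - 16*A^6 - 3*A^2
  A^6 * (14 + 28*d^2 + 3*d^4) = 3*A^14 + 40*A^10 + 88*A^6 + 40*A^2 + 3*A^-2
  A^4 * (88*d + 31*d^3 + d^5) = -A^14 - 36*A^10 - 191*A^6 - 191*A^2 - 36*A^-2 - A^-6
  A^2 * (63 + 133*d^2 + 14*d^4) = 14*A^10 + 189*A^6 + 413*A^2 + 189*A^-2 + 14*A^-6
  A^0 * (159*d + 91*d^3 + 2*d^5) = -2*A^10 - 101*A^6 - 452*A^2 - 452*A^-2 - 101*A^-6 - 2*A^-10
  A^-2 * (180*d^2 + 30*d^4) = 30*A^6 + 300*A^2 + 540*A^-2 + 300*A^-6 + 30*A^-10
  A^-4 * (116*d^3 + 4*d^5) = -4*A^6 - 136*A^2 - 388*A^-2 - 388*A^-6 - 136*A^-10 - 4*A^-14
  A^-6 * (45*d^4) = 45*A^2 + 180*A^-2 + 270*A^-6 + 180*A^-10 + 45*A^-14
  A^-8 * (10*d^5) = -10*A^2 - 50*A^-2 - 100*A^-6 - 100*A^-10 - 50*A^-14 - 10*A^-18
  A^-10 * (d^6) = A^2 + 6*A^-2 + 15*A^-6 + 20*A^-10 + 15*A^-14 + 6*A^-18 + A^-22
Summing the groups: <K> = 2*A^10 - 4*A^6 + 7*A^2 - 8*A^-2 + 9*A^-6 - 8*A^-10 + 6*A^-14 - 4*A^-18 + A^-22
Normalise by the writhe: (-A^3)^(-w) = (-A^3)^(-6) = A^-18, so f(A) = A^-18 * <K> = 2*A^-8 - 4*A^-12 + 7*A^-16 - 8*A^-20 + 9*A^-24 - 8*A^-28 + 6*A^-32 - 4*A^-36 + A^-40.
Substitute A = t^(-1/4), i.e. A^e → t^(-e/4): V(t) = t^10 - 4*t^9 + 6*t^8 - 8*t^7 + 9*t^6 - 8*t^5 + 7*t^4 - 4*t^3 + 2*t^2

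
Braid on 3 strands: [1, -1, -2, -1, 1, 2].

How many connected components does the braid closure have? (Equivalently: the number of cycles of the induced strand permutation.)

Track the strand permutation on 3 strands, starting from identity.
  step 1: s1 swaps positions 1,2 -> [2 1 3]
  step 2: s1^-1 swaps positions 1,2 -> [1 2 3]
  step 3: s2^-1 swaps positions 2,3 -> [1 3 2]
  step 4: s1^-1 swaps positions 1,2 -> [3 1 2]
  step 5: s1 swaps positions 1,2 -> [1 3 2]
  step 6: s2 swaps positions 2,3 -> [1 2 3]
Final permutation (position -> original strand): [1 2 3]
Closure components = cycle count of this permutation = 3.

Answer: 3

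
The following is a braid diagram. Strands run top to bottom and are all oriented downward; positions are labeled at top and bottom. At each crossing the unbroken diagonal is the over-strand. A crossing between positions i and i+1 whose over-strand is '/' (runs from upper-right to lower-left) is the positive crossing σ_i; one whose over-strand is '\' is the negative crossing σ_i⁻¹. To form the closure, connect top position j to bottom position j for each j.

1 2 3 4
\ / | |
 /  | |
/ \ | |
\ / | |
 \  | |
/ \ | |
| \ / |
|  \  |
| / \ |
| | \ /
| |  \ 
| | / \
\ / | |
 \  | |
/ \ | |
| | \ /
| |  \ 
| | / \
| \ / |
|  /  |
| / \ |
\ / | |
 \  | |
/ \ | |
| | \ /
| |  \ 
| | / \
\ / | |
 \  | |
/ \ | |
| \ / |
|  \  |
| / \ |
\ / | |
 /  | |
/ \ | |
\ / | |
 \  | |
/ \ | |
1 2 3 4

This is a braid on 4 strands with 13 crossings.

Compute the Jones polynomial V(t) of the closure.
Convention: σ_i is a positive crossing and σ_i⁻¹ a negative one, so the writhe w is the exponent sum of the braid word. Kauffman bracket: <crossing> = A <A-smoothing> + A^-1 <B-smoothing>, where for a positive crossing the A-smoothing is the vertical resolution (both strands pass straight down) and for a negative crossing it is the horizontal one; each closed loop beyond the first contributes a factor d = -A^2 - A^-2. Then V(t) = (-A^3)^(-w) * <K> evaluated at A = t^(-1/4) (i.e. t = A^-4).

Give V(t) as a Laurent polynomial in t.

t^-2 - 2*t^-3 + 5*t^-4 - 5*t^-5 + 6*t^-6 - 6*t^-7 + 4*t^-8 - 3*t^-9 + t^-10

Derivation:
Reading the diagram top to bottom ('/'-over between positions i,i+1 = s_i, '\'-over = s_i^-1): braid word = s1 s1^-1 s2^-1 s3^-1 s1^-1 s3^-1 s2 s1^-1 s3^-1 s1^-1 s2^-1 s1 s1^-1.
The presented braid s1 s1^-1 s2^-1 s3^-1 s1^-1 s3^-1 s2 s1^-1 s3^-1 s1^-1 s2^-1 s1 s1^-1 on 4 strands reduces by inverse Markov moves (closure unchanged at each step):
  Deconjugate: the word is γ·β·γ⁻¹ with γ = s1 s1^-1 (prefix) and γ⁻¹ = s1 s1^-1 (suffix); strip both.
Reduced to β = s2^-1 s3^-1 s1^-1 s3^-1 s2 s1^-1 s3^-1 s1^-1 s2^-1 on 4 strands, 9 crossings.
Compute on β:
Braid: s2^-1 s3^-1 s1^-1 s3^-1 s2 s1^-1 s3^-1 s1^-1 s2^-1 on 4 strands, 9 crossings.
Writhe w = (#positive) - (#negative) = 1 - 8 = -7.
Enumerate smoothing states for the bracket polynomial. There are 2^9 = 512 states.
Smooth each crossing (0=||, 1=⌣⌢); contribution A^(Σ sign_k(1-2s_k)) * d^(L-1).
Tabulate the states by total A-exponent and number of loops L (A-exp: L × count):
  A^9: L=6 ×1
  A^7: L=5 ×9
  A^5: L=4 ×35, L=6 ×1
  A^3: L=3 ×74, L=5 ×10
  A^1: L=2 ×85, L=4 ×41
  A^-1: L=1 ×42, L=3 ×80, L=5 ×4
  A^-3: L=2 ×65, L=4 ×19
  A^-5: L=1 ×9, L=3 ×26, L=5 ×1
  A^-7: L=2 ×6, L=4 ×3
  A^-9: L=3 ×1
Each group contributes A^e * Σ count * d^(L-1):
Powers of d = -A^2 - A^-2: d^2 = A^4 + 2 + A^-4; d^3 = -A^6 - 3*A^2 - 3*A^-2 - A^-6; d^4 = A^8 + 4*A^4 + 6 + 4*A^-4 + A^-8; d^5 = -A^10 - 5*A^6 - 10*A^2 - 10*A^-2 - 5*A^-6 - A^-10.
  A^9 * (d^5) = -A^19 - 5*A^15 - 10*A^11 - 10*A^7 - 5*A^3 - A^-1
  A^7 * (9*d^4) = 9*A^15 + 36*A^11 + 54*A^7 + 36*A^3 + 9*A^-1
  A^5 * (35*d^3 + d^5) = -A^15 - 40*A^11 - 115*A^7 - 115*A^3 - 40*A^-1 - A^-5
  A^3 * (74*d^2 + 10*d^4) = 10*A^11 + 114*A^7 + 208*A^3 + 114*A^-1 + 10*A^-5
  A^1 * (85*d + 41*d^3) = -41*A^7 - 208*A^3 - 208*A^-1 - 41*A^-5
  A^-1 * (42 + 80*d^2 + 4*d^4) = 4*A^7 + 96*A^3 + 226*A^-1 + 96*A^-5 + 4*A^-9
  A^-3 * (65*d + 19*d^3) = -19*A^3 - 122*A^-1 - 122*A^-5 - 19*A^-9
  A^-5 * (9 + 26*d^2 + d^4) = A^3 + 30*A^-1 + 67*A^-5 + 30*A^-9 + A^-13
  A^-7 * (6*d + 3*d^3) = -3*A^-1 - 15*A^-5 - 15*A^-9 - 3*A^-13
  A^-9 * (d^2) = A^-5 + 2*A^-9 + A^-13
Summing the groups: <K> = -A^19 + 3*A^15 - 4*A^11 + 6*A^7 - 6*A^3 + 5*A^-1 - 5*A^-5 + 2*A^-9 - A^-13
Normalise by the writhe: (-A^3)^(-w) = (-A^3)^(7) = -A^21, so f(A) = -A^21 * <K> = A^40 - 3*A^36 + 4*A^32 - 6*A^28 + 6*A^24 - 5*A^20 + 5*A^16 - 2*A^12 + A^8.
Substitute A = t^(-1/4), i.e. A^e → t^(-e/4): V(t) = t^-2 - 2*t^-3 + 5*t^-4 - 5*t^-5 + 6*t^-6 - 6*t^-7 + 4*t^-8 - 3*t^-9 + t^-10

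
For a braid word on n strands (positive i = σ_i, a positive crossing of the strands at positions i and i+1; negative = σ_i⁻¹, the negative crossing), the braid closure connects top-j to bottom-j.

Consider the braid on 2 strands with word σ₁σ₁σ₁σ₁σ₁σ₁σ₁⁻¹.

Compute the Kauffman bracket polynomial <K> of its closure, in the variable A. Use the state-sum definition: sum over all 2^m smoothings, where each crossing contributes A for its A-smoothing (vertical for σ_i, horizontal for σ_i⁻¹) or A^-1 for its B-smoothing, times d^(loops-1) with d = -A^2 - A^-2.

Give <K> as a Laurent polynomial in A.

-A^7 - A^-1 + A^-5 - A^-9 + A^-13

Derivation:
First cancel adjacent σ_i σ_i⁻¹ pairs (Reidemeister II — same braid, same closure): s1 s1 s1 s1 s1 s1 s1^-1 → s1 s1 s1 s1 s1.
Braid: s1 s1 s1 s1 s1 on 2 strands, 5 crossings.
Writhe w = (#positive) - (#negative) = 5 - 0 = 5.
Computing the Kauffman bracket via state sum. There are 2^5 = 32 states.
Each crossing splits two ways (0=vertical, 1=horizontal). The state's weight is A^(#A-smoothings - #B-smoothings) * d^(loops - 1).
  state 00000: A-exp=+5, loops=2, term = A^5 * d^1
  state 00001: A-exp=+3, loops=1, term = A^3 * d^0
  state 00010: A-exp=+3, loops=1, term = A^3 * d^0
  state 00011: A-exp=+1, loops=2, term = A^1 * d^1
  state 00100: A-exp=+3, loops=1, term = A^3 * d^0
  state 00101: A-exp=+1, loops=2, term = A^1 * d^1
  state 00110: A-exp=+1, loops=2, term = A^1 * d^1
  state 00111: A-exp=-1, loops=3, term = A^-1 * d^2
  state 01000: A-exp=+3, loops=1, term = A^3 * d^0
  state 01001: A-exp=+1, loops=2, term = A^1 * d^1
  state 01010: A-exp=+1, loops=2, term = A^1 * d^1
  state 01011: A-exp=-1, loops=3, term = A^-1 * d^2
  state 01100: A-exp=+1, loops=2, term = A^1 * d^1
  state 01101: A-exp=-1, loops=3, term = A^-1 * d^2
  state 01110: A-exp=-1, loops=3, term = A^-1 * d^2
  state 01111: A-exp=-3, loops=4, term = A^-3 * d^3
  state 10000: A-exp=+3, loops=1, term = A^3 * d^0
  state 10001: A-exp=+1, loops=2, term = A^1 * d^1
  state 10010: A-exp=+1, loops=2, term = A^1 * d^1
  state 10011: A-exp=-1, loops=3, term = A^-1 * d^2
  state 10100: A-exp=+1, loops=2, term = A^1 * d^1
  state 10101: A-exp=-1, loops=3, term = A^-1 * d^2
  state 10110: A-exp=-1, loops=3, term = A^-1 * d^2
  state 10111: A-exp=-3, loops=4, term = A^-3 * d^3
  state 11000: A-exp=+1, loops=2, term = A^1 * d^1
  state 11001: A-exp=-1, loops=3, term = A^-1 * d^2
  state 11010: A-exp=-1, loops=3, term = A^-1 * d^2
  state 11011: A-exp=-3, loops=4, term = A^-3 * d^3
  state 11100: A-exp=-1, loops=3, term = A^-1 * d^2
  state 11101: A-exp=-3, loops=4, term = A^-3 * d^3
  state 11110: A-exp=-3, loops=4, term = A^-3 * d^3
  state 11111: A-exp=-5, loops=5, term = A^-5 * d^4
Collect the terms by A-exponent (count of states per loop number):
Powers of d = -A^2 - A^-2: d^2 = A^4 + 2 + A^-4; d^3 = -A^6 - 3*A^2 - 3*A^-2 - A^-6; d^4 = A^8 + 4*A^4 + 6 + 4*A^-4 + A^-8.
  A^5 * (d) = -A^7 - A^3
  A^3 * (5) = 5*A^3
  A^1 * (10*d) = -10*A^3 - 10*A^-1
  A^-1 * (10*d^2) = 10*A^3 + 20*A^-1 + 10*A^-5
  A^-3 * (5*d^3) = -5*A^3 - 15*A^-1 - 15*A^-5 - 5*A^-9
  A^-5 * (d^4) = A^3 + 4*A^-1 + 6*A^-5 + 4*A^-9 + A^-13
Summing the groups: <K> = -A^7 - A^-1 + A^-5 - A^-9 + A^-13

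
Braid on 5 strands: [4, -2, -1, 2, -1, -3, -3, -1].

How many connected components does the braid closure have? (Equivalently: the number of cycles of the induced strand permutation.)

3

Derivation:
Track the strand permutation on 5 strands, starting from identity.
  step 1: s4 swaps positions 4,5 -> [1 2 3 5 4]
  step 2: s2^-1 swaps positions 2,3 -> [1 3 2 5 4]
  step 3: s1^-1 swaps positions 1,2 -> [3 1 2 5 4]
  step 4: s2 swaps positions 2,3 -> [3 2 1 5 4]
  step 5: s1^-1 swaps positions 1,2 -> [2 3 1 5 4]
  step 6: s3^-1 swaps positions 3,4 -> [2 3 5 1 4]
  step 7: s3^-1 swaps positions 3,4 -> [2 3 1 5 4]
  step 8: s1^-1 swaps positions 1,2 -> [3 2 1 5 4]
Final permutation (position -> original strand): [3 2 1 5 4]
Closure components = cycle count of this permutation = 3.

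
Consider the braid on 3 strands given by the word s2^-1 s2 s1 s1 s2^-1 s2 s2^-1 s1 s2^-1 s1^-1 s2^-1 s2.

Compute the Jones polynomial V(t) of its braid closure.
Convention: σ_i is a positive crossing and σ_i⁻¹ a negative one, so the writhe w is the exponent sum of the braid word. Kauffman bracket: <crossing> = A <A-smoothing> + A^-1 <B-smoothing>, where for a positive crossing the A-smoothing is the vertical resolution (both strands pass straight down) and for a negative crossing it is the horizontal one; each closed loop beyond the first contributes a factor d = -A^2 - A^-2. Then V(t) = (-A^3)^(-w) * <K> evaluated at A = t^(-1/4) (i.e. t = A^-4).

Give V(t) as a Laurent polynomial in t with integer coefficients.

The presented braid s2^-1 s2 s1 s1 s2^-1 s2 s2^-1 s1 s2^-1 s1^-1 s2^-1 s2 on 3 strands reduces by inverse Markov moves (closure unchanged at each step):
  Deconjugate: the word is γ·β·γ⁻¹ with γ = s2^-1 s2 (prefix) and γ⁻¹ = s2^-1 s2 (suffix); strip both.
  Deconjugate: the word is γ·β·γ⁻¹ with γ = s1 (prefix) and γ⁻¹ = s1^-1 (suffix); strip both.
Reduced to β = s1 s2^-1 s2 s2^-1 s1 s2^-1 on 3 strands, 6 crossings.
Compute on β:
First cancel adjacent σ_i σ_i⁻¹ pairs (Reidemeister II — same braid, same closure): s1 s2^-1 s2 s2^-1 s1 s2^-1 → s1 s2^-1 s1 s2^-1.
Braid: s1 s2^-1 s1 s2^-1 on 3 strands, 4 crossings.
Writhe w = (#positive) - (#negative) = 2 - 2 = 0.
Enumerate smoothing states for the bracket polynomial. There are 2^4 = 16 states.
For each crossing: s=0 is the vertical smoothing, s=1 horizontal. Crossing k contributes A^(sign_k * (1 - 2*s_k)); loop factor d = -A^2 - A^-2.
  state 0000: A-exp=+0, loops=3, term = A^0 * d^2
  state 0001: A-exp=+2, loops=2, term = A^2 * d^1
  state 0010: A-exp=-2, loops=2, term = A^-2 * d^1
  state 0011: A-exp=+0, loops=1, term = A^0 * d^0
  state 0100: A-exp=+2, loops=2, term = A^2 * d^1
  state 0101: A-exp=+4, loops=3, term = A^4 * d^2
  state 0110: A-exp=+0, loops=1, term = A^0 * d^0
  state 0111: A-exp=+2, loops=2, term = A^2 * d^1
  state 1000: A-exp=-2, loops=2, term = A^-2 * d^1
  state 1001: A-exp=+0, loops=1, term = A^0 * d^0
  state 1010: A-exp=-4, loops=3, term = A^-4 * d^2
  state 1011: A-exp=-2, loops=2, term = A^-2 * d^1
  state 1100: A-exp=+0, loops=1, term = A^0 * d^0
  state 1101: A-exp=+2, loops=2, term = A^2 * d^1
  state 1110: A-exp=-2, loops=2, term = A^-2 * d^1
  state 1111: A-exp=+0, loops=1, term = A^0 * d^0
Collect the terms by A-exponent (count of states per loop number):
Powers of d = -A^2 - A^-2: d^2 = A^4 + 2 + A^-4.
  A^4 * (d^2) = A^8 + 2*A^4 + 1
  A^2 * (4*d) = -4*A^4 - 4
  A^0 * (5 + d^2) = A^4 + 7 + A^-4
  A^-2 * (4*d) = -4 - 4*A^-4
  A^-4 * (d^2) = 1 + 2*A^-4 + A^-8
Summing the groups: <K> = A^8 - A^4 + 1 - A^-4 + A^-8
Normalise by the writhe: (-A^3)^(-w) = (-A^3)^(0) = 1, so f(A) = 1 * <K> = A^8 - A^4 + 1 - A^-4 + A^-8.
Substitute A = t^(-1/4), i.e. A^e → t^(-e/4): V(t) = t^2 - t + 1 - t^-1 + t^-2

Answer: t^2 - t + 1 - t^-1 + t^-2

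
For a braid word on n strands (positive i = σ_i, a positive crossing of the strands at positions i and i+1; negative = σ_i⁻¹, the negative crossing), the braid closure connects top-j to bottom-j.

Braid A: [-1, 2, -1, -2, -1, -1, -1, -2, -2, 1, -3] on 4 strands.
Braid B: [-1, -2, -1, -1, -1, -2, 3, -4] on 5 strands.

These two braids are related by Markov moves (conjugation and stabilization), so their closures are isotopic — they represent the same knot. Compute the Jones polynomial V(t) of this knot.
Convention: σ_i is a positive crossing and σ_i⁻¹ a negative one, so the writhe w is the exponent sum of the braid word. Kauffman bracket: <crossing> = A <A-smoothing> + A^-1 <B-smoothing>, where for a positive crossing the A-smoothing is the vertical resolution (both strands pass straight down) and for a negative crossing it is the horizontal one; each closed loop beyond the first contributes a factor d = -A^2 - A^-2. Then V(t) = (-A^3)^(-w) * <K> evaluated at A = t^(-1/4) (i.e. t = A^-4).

t^-2 + t^-4 - t^-5 + t^-6 - t^-7

Derivation:
Markov-equivalent braids have isotopic closures, hence identical knot invariants. Strip the Markov moves from each word to reach a common short braid β, then compute V(t) once on β.
Braid A: s1^-1 s2 s1^-1 s2^-1 s1^-1 s1^-1 s1^-1 s2^-1 s2^-1 s1 s3^-1 on 4 strands reduces by inverse Markov moves (closure unchanged at each step):
  Destabilize: the word has the form β·s3^-1 where s3^-1 occurs only as the final letter (β ∈ B_3); drop it and the last strand → 3 strands.
  Deconjugate: the word is γ·β·γ⁻¹ with γ = s1^-1 s2 (prefix) and γ⁻¹ = s2^-1 s1 (suffix); strip both.
Reduced to β = s1^-1 s2^-1 s1^-1 s1^-1 s1^-1 s2^-1 on 3 strands, 6 crossings.
Braid B: s1^-1 s2^-1 s1^-1 s1^-1 s1^-1 s2^-1 s3 s4^-1 on 5 strands reduces by inverse Markov moves (closure unchanged at each step):
  Destabilize: the word has the form β·s4^-1 where s4^-1 occurs only as the final letter (β ∈ B_4); drop it and the last strand → 4 strands.
  Destabilize: the word has the form β·s3 where s3 occurs only as the final letter (β ∈ B_3); drop it and the last strand → 3 strands.
Reduced to β = s1^-1 s2^-1 s1^-1 s1^-1 s1^-1 s2^-1 on 3 strands, 6 crossings.
Both give the same β = s1^-1 s2^-1 s1^-1 s1^-1 s1^-1 s2^-1 on 3 strands, so one state sum suffices:
Braid: s1^-1 s2^-1 s1^-1 s1^-1 s1^-1 s2^-1 on 3 strands, 6 crossings.
Writhe w = (#positive) - (#negative) = 0 - 6 = -6.
Computing the Kauffman bracket via state sum. There are 2^6 = 64 states.
For each crossing: s=0 is the vertical smoothing, s=1 horizontal. Crossing k contributes A^(sign_k * (1 - 2*s_k)); loop factor d = -A^2 - A^-2.
Tabulate the states by total A-exponent and number of loops L (A-exp: L × count):
  A^6: L=3 ×1
  A^4: L=2 ×3, L=4 ×3
  A^2: L=1 ×3, L=3 ×11, L=5 ×1
  A^0: L=2 ×16, L=4 ×4
  A^-2: L=1 ×8, L=3 ×7
  A^-4: L=2 ×6
  A^-6: L=3 ×1
Each group contributes A^e * Σ count * d^(L-1):
Powers of d = -A^2 - A^-2: d^2 = A^4 + 2 + A^-4; d^3 = -A^6 - 3*A^2 - 3*A^-2 - A^-6; d^4 = A^8 + 4*A^4 + 6 + 4*A^-4 + A^-8.
  A^6 * (d^2) = A^10 + 2*A^6 + A^2
  A^4 * (3*d + 3*d^3) = -3*A^10 - 12*A^6 - 12*A^2 - 3*A^-2
  A^2 * (3 + 11*d^2 + d^4) = A^10 + 15*A^6 + 31*A^2 + 15*A^-2 + A^-6
  A^0 * (16*d + 4*d^3) = -4*A^6 - 28*A^2 - 28*A^-2 - 4*A^-6
  A^-2 * (8 + 7*d^2) = 7*A^2 + 22*A^-2 + 7*A^-6
  A^-4 * (6*d) = -6*A^-2 - 6*A^-6
  A^-6 * (d^2) = A^-2 + 2*A^-6 + A^-10
Summing the groups: <K> = -A^10 + A^6 - A^2 + A^-2 + A^-10
Normalise by the writhe: (-A^3)^(-w) = (-A^3)^(6) = A^18, so f(A) = A^18 * <K> = -A^28 + A^24 - A^20 + A^16 + A^8.
Substitute A = t^(-1/4), i.e. A^e → t^(-e/4): V(t) = t^-2 + t^-4 - t^-5 + t^-6 - t^-7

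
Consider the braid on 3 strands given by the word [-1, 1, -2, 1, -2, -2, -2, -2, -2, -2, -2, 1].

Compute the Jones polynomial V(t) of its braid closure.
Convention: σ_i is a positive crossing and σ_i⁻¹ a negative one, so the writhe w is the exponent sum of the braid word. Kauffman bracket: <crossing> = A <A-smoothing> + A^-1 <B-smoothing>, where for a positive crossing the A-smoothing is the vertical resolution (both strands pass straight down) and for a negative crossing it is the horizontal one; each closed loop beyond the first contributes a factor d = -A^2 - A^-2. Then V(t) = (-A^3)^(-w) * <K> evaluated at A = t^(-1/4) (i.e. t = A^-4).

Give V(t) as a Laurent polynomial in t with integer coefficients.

t^-1 - t^-2 + 2*t^-3 - 2*t^-4 + 3*t^-5 - 3*t^-6 + 3*t^-7 - 3*t^-8 + 2*t^-9 - 2*t^-10 + t^-11

Derivation:
The presented braid s1^-1 s1 s2^-1 s1 s2^-1 s2^-1 s2^-1 s2^-1 s2^-1 s2^-1 s2^-1 s1 on 3 strands reduces by inverse Markov moves (closure unchanged at each step):
  Deconjugate: the word is γ·β·γ⁻¹ with γ = s1^-1 (prefix) and γ⁻¹ = s1 (suffix); strip both.
Reduced to β = s1 s2^-1 s1 s2^-1 s2^-1 s2^-1 s2^-1 s2^-1 s2^-1 s2^-1 on 3 strands, 10 crossings.
Compute on β:
Braid: s1 s2^-1 s1 s2^-1 s2^-1 s2^-1 s2^-1 s2^-1 s2^-1 s2^-1 on 3 strands, 10 crossings.
Writhe w = (#positive) - (#negative) = 2 - 8 = -6.
Enumerate smoothing states for the bracket polynomial. There are 2^10 = 1024 states.
Smooth each crossing (0=||, 1=⌣⌢); contribution A^(Σ sign_k(1-2s_k)) * d^(L-1).
Tabulate the states by total A-exponent and number of loops L (A-exp: L × count):
  A^10: L=9 ×1
  A^8: L=8 ×10
  A^6: L=7 ×45
  A^4: L=6 ×119, L=8 ×1
  A^2: L=5 ×203, L=7 ×7
  A^0: L=4 ×231, L=6 ×21
  A^-2: L=3 ×175, L=5 ×35
  A^-4: L=2 ×85, L=4 ×35
  A^-6: L=1 ×23, L=3 ×22
  A^-8: L=2 ×10
  A^-10: L=3 ×1
Each group contributes A^e * Σ count * d^(L-1):
Powers of d = -A^2 - A^-2: d^2 = A^4 + 2 + A^-4; d^3 = -A^6 - 3*A^2 - 3*A^-2 - A^-6; d^4 = A^8 + 4*A^4 + 6 + 4*A^-4 + A^-8; d^5 = -A^10 - 5*A^6 - 10*A^2 - 10*A^-2 - 5*A^-6 - A^-10; d^6 = A^12 + 6*A^8 + 15*A^4 + 20 + 15*A^-4 + 6*A^-8 + A^-12; d^7 = -A^14 - 7*A^10 - 21*A^6 - 35*A^2 - 35*A^-2 - 21*A^-6 - 7*A^-10 - A^-14; d^8 = A^16 + 8*A^12 + 28*A^8 + 56*A^4 + 70 + 56*A^-4 + 28*A^-8 + 8*A^-12 + A^-16.
  A^10 * (d^8) = A^26 + 8*A^22 + 28*A^18 + 56*A^14 + 70*A^10 + 56*A^6 + 28*A^2 + 8*A^-2 + A^-6
  A^8 * (10*d^7) = -10*A^22 - 70*A^18 - 210*A^14 - 350*A^10 - 350*A^6 - 210*A^2 - 70*A^-2 - 10*A^-6
  A^6 * (45*d^6) = 45*A^18 + 270*A^14 + 675*A^10 + 900*A^6 + 675*A^2 + 270*A^-2 + 45*A^-6
  A^4 * (119*d^5 + d^7) = -A^18 - 126*A^14 - 616*A^10 - 1225*A^6 - 1225*A^2 - 616*A^-2 - 126*A^-6 - A^-10
  A^2 * (203*d^4 + 7*d^6) = 7*A^14 + 245*A^10 + 917*A^6 + 1358*A^2 + 917*A^-2 + 245*A^-6 + 7*A^-10
  A^0 * (231*d^3 + 21*d^5) = -21*A^10 - 336*A^6 - 903*A^2 - 903*A^-2 - 336*A^-6 - 21*A^-10
  A^-2 * (175*d^2 + 35*d^4) = 35*A^6 + 315*A^2 + 560*A^-2 + 315*A^-6 + 35*A^-10
  A^-4 * (85*d + 35*d^3) = -35*A^2 - 190*A^-2 - 190*A^-6 - 35*A^-10
  A^-6 * (23 + 22*d^2) = 22*A^-2 + 67*A^-6 + 22*A^-10
  A^-8 * (10*d) = -10*A^-6 - 10*A^-10
  A^-10 * (d^2) = A^-6 + 2*A^-10 + A^-14
Summing the groups: <K> = A^26 - 2*A^22 + 2*A^18 - 3*A^14 + 3*A^10 - 3*A^6 + 3*A^2 - 2*A^-2 + 2*A^-6 - A^-10 + A^-14
Normalise by the writhe: (-A^3)^(-w) = (-A^3)^(6) = A^18, so f(A) = A^18 * <K> = A^44 - 2*A^40 + 2*A^36 - 3*A^32 + 3*A^28 - 3*A^24 + 3*A^20 - 2*A^16 + 2*A^12 - A^8 + A^4.
Substitute A = t^(-1/4), i.e. A^e → t^(-e/4): V(t) = t^-1 - t^-2 + 2*t^-3 - 2*t^-4 + 3*t^-5 - 3*t^-6 + 3*t^-7 - 3*t^-8 + 2*t^-9 - 2*t^-10 + t^-11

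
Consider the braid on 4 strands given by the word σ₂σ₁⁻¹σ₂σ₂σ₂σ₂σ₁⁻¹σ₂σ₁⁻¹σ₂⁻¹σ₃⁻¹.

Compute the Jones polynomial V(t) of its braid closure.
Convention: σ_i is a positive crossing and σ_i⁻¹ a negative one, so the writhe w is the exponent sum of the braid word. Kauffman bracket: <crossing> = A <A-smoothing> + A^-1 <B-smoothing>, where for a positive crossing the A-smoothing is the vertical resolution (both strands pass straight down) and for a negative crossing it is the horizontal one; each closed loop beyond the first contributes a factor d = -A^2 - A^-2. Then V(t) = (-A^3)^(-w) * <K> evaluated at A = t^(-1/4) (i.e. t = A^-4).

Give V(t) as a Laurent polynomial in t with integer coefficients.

The presented braid s2 s1^-1 s2 s2 s2 s2 s1^-1 s2 s1^-1 s2^-1 s3^-1 on 4 strands reduces by inverse Markov moves (closure unchanged at each step):
  Destabilize: the word has the form β·s3^-1 where s3^-1 occurs only as the final letter (β ∈ B_3); drop it and the last strand → 3 strands.
  Deconjugate: the word is γ·β·γ⁻¹ with γ = s2 (prefix) and γ⁻¹ = s2^-1 (suffix); strip both.
Reduced to β = s1^-1 s2 s2 s2 s2 s1^-1 s2 s1^-1 on 3 strands, 8 crossings.
Compute on β:
Braid: s1^-1 s2 s2 s2 s2 s1^-1 s2 s1^-1 on 3 strands, 8 crossings.
Writhe w = (#positive) - (#negative) = 5 - 3 = 2.
Computing the Kauffman bracket via state sum. There are 2^8 = 256 states.
For each crossing: s=0 is the vertical smoothing, s=1 horizontal. Crossing k contributes A^(sign_k * (1 - 2*s_k)); loop factor d = -A^2 - A^-2.
Tabulate the states by total A-exponent and number of loops L (A-exp: L × count):
  A^8: L=4 ×1
  A^6: L=3 ×8
  A^4: L=2 ×22, L=4 ×6
  A^2: L=1 ×23, L=3 ×29, L=5 ×4
  A^0: L=2 ×47, L=4 ×22, L=6 ×1
  A^-2: L=3 ×48, L=5 ×8
  A^-4: L=4 ×27, L=6 ×1
  A^-6: L=5 ×8
  A^-8: L=6 ×1
Each group contributes A^e * Σ count * d^(L-1):
Powers of d = -A^2 - A^-2: d^2 = A^4 + 2 + A^-4; d^3 = -A^6 - 3*A^2 - 3*A^-2 - A^-6; d^4 = A^8 + 4*A^4 + 6 + 4*A^-4 + A^-8; d^5 = -A^10 - 5*A^6 - 10*A^2 - 10*A^-2 - 5*A^-6 - A^-10.
  A^8 * (d^3) = -A^14 - 3*A^10 - 3*A^6 - A^2
  A^6 * (8*d^2) = 8*A^10 + 16*A^6 + 8*A^2
  A^4 * (22*d + 6*d^3) = -6*A^10 - 40*A^6 - 40*A^2 - 6*A^-2
  A^2 * (23 + 29*d^2 + 4*d^4) = 4*A^10 + 45*A^6 + 105*A^2 + 45*A^-2 + 4*A^-6
  A^0 * (47*d + 22*d^3 + d^5) = -A^10 - 27*A^6 - 123*A^2 - 123*A^-2 - 27*A^-6 - A^-10
  A^-2 * (48*d^2 + 8*d^4) = 8*A^6 + 80*A^2 + 144*A^-2 + 80*A^-6 + 8*A^-10
  A^-4 * (27*d^3 + d^5) = -A^6 - 32*A^2 - 91*A^-2 - 91*A^-6 - 32*A^-10 - A^-14
  A^-6 * (8*d^4) = 8*A^2 + 32*A^-2 + 48*A^-6 + 32*A^-10 + 8*A^-14
  A^-8 * (d^5) = -A^2 - 5*A^-2 - 10*A^-6 - 10*A^-10 - 5*A^-14 - A^-18
Summing the groups: <K> = -A^14 + 2*A^10 - 2*A^6 + 4*A^2 - 4*A^-2 + 4*A^-6 - 3*A^-10 + 2*A^-14 - A^-18
Normalise by the writhe: (-A^3)^(-w) = (-A^3)^(-2) = A^-6, so f(A) = A^-6 * <K> = -A^8 + 2*A^4 - 2 + 4*A^-4 - 4*A^-8 + 4*A^-12 - 3*A^-16 + 2*A^-20 - A^-24.
Substitute A = t^(-1/4), i.e. A^e → t^(-e/4): V(t) = -t^6 + 2*t^5 - 3*t^4 + 4*t^3 - 4*t^2 + 4*t - 2 + 2*t^-1 - t^-2

Answer: -t^6 + 2*t^5 - 3*t^4 + 4*t^3 - 4*t^2 + 4*t - 2 + 2*t^-1 - t^-2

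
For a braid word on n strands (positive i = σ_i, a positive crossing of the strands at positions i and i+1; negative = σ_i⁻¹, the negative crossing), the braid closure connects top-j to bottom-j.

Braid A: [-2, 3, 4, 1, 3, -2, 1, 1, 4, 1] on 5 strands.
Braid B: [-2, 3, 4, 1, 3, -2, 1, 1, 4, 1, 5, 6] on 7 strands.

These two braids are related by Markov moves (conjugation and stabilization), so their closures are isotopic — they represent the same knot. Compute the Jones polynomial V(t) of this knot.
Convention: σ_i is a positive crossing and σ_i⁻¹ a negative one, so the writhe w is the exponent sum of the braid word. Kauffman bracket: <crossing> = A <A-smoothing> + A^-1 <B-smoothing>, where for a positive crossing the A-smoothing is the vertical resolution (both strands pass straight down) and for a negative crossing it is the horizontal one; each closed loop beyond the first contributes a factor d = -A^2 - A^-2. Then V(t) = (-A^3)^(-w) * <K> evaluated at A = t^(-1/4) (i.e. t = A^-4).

Markov-equivalent braids have isotopic closures, hence identical knot invariants. Strip the Markov moves from each word to reach a common short braid β, then compute V(t) once on β.
Braid A: s2^-1 s3 s4 s1 s3 s2^-1 s1 s1 s4 s1 on 5 strands has no conjugating prefix/suffix or stabilization to strip; take β = s2^-1 s3 s4 s1 s3 s2^-1 s1 s1 s4 s1.
Braid B: s2^-1 s3 s4 s1 s3 s2^-1 s1 s1 s4 s1 s5 s6 on 7 strands reduces by inverse Markov moves (closure unchanged at each step):
  Destabilize: the word has the form β·s6 where s6 occurs only as the final letter (β ∈ B_6); drop it and the last strand → 6 strands.
  Destabilize: the word has the form β·s5 where s5 occurs only as the final letter (β ∈ B_5); drop it and the last strand → 5 strands.
Reduced to β = s2^-1 s3 s4 s1 s3 s2^-1 s1 s1 s4 s1 on 5 strands, 10 crossings.
Both give the same β = s2^-1 s3 s4 s1 s3 s2^-1 s1 s1 s4 s1 on 5 strands, so one state sum suffices:
Braid: s2^-1 s3 s4 s1 s3 s2^-1 s1 s1 s4 s1 on 5 strands, 10 crossings.
Writhe w = (#positive) - (#negative) = 8 - 2 = 6.
Enumerate smoothing states for the bracket polynomial. There are 2^10 = 1024 states.
For each crossing: s=0 is the vertical smoothing, s=1 horizontal. Crossing k contributes A^(sign_k * (1 - 2*s_k)); loop factor d = -A^2 - A^-2.
Tabulate the states by total A-exponent and number of loops L (A-exp: L × count):
  A^10: L=5 ×1
  A^8: L=4 ×10
  A^6: L=3 ×39, L=5 ×6
  A^4: L=2 ×68, L=4 ×51, L=6 ×1
  A^2: L=1 ×44, L=3 ×139, L=5 ×27
  A^0: L=2 ×126, L=4 ×118, L=6 ×8
  A^-2: L=1 ×11, L=3 ×140, L=5 ×58, L=7 ×1
  A^-4: L=2 ×19, L=4 ×85, L=6 ×16
  A^-6: L=3 ×15, L=5 ×28, L=7 ×2
  A^-8: L=4 ×6, L=6 ×4
  A^-10: L=5 ×1
Each group contributes A^e * Σ count * d^(L-1):
Powers of d = -A^2 - A^-2: d^2 = A^4 + 2 + A^-4; d^3 = -A^6 - 3*A^2 - 3*A^-2 - A^-6; d^4 = A^8 + 4*A^4 + 6 + 4*A^-4 + A^-8; d^5 = -A^10 - 5*A^6 - 10*A^2 - 10*A^-2 - 5*A^-6 - A^-10; d^6 = A^12 + 6*A^8 + 15*A^4 + 20 + 15*A^-4 + 6*A^-8 + A^-12.
  A^10 * (d^4) = A^18 + 4*A^14 + 6*A^10 + 4*A^6 + A^2
  A^8 * (10*d^3) = -10*A^14 - 30*A^10 - 30*A^6 - 10*A^2
  A^6 * (39*d^2 + 6*d^4) = 6*A^14 + 63*A^10 + 114*A^6 + 63*A^2 + 6*A^-2
  A^4 * (68*d + 51*d^3 + d^5) = -A^14 - 56*A^10 - 231*A^6 - 231*A^2 - 56*A^-2 - A^-6
  A^2 * (44 + 139*d^2 + 27*d^4) = 27*A^10 + 247*A^6 + 484*A^2 + 247*A^-2 + 27*A^-6
  A^0 * (126*d + 118*d^3 + 8*d^5) = -8*A^10 - 158*A^6 - 560*A^2 - 560*A^-2 - 158*A^-6 - 8*A^-10
  A^-2 * (11 + 140*d^2 + 58*d^4 + d^6) = A^10 + 64*A^6 + 387*A^2 + 659*A^-2 + 387*A^-6 + 64*A^-10 + A^-14
  A^-4 * (19*d + 85*d^3 + 16*d^5) = -16*A^6 - 165*A^2 - 434*A^-2 - 434*A^-6 - 165*A^-10 - 16*A^-14
  A^-6 * (15*d^2 + 28*d^4 + 2*d^6) = 2*A^6 + 40*A^2 + 157*A^-2 + 238*A^-6 + 157*A^-10 + 40*A^-14 + 2*A^-18
  A^-8 * (6*d^3 + 4*d^5) = -4*A^2 - 26*A^-2 - 58*A^-6 - 58*A^-10 - 26*A^-14 - 4*A^-18
  A^-10 * (d^4) = A^-2 + 4*A^-6 + 6*A^-10 + 4*A^-14 + A^-18
Summing the groups: <K> = A^18 - A^14 + 3*A^10 - 4*A^6 + 5*A^2 - 6*A^-2 + 5*A^-6 - 4*A^-10 + 3*A^-14 - A^-18
Normalise by the writhe: (-A^3)^(-w) = (-A^3)^(-6) = A^-18, so f(A) = A^-18 * <K> = 1 - A^-4 + 3*A^-8 - 4*A^-12 + 5*A^-16 - 6*A^-20 + 5*A^-24 - 4*A^-28 + 3*A^-32 - A^-36.
Substitute A = t^(-1/4), i.e. A^e → t^(-e/4): V(t) = -t^9 + 3*t^8 - 4*t^7 + 5*t^6 - 6*t^5 + 5*t^4 - 4*t^3 + 3*t^2 - t + 1

Answer: -t^9 + 3*t^8 - 4*t^7 + 5*t^6 - 6*t^5 + 5*t^4 - 4*t^3 + 3*t^2 - t + 1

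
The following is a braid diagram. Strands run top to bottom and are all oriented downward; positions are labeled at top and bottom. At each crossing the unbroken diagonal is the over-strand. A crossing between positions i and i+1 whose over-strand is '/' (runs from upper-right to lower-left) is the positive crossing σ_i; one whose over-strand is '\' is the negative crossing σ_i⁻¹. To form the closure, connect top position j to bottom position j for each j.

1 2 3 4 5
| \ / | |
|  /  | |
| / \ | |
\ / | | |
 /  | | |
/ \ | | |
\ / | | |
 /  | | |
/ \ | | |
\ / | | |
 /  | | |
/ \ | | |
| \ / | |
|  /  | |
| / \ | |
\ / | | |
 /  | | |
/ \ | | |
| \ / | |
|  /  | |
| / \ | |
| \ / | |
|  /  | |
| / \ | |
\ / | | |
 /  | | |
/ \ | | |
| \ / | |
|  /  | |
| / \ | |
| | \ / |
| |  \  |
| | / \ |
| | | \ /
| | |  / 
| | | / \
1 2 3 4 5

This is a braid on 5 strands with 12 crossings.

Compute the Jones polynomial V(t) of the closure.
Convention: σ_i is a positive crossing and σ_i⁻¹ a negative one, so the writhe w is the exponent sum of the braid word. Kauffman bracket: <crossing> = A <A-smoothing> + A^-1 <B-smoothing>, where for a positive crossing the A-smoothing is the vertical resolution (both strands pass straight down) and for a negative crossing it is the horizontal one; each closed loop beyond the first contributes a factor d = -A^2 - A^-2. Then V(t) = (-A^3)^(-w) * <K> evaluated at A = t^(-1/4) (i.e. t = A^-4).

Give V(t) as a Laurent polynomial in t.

Reading the diagram top to bottom ('/'-over between positions i,i+1 = s_i, '\'-over = s_i^-1): braid word = s2 s1 s1 s1 s2 s1 s2 s2 s1 s2 s3^-1 s4.
The presented braid s2 s1 s1 s1 s2 s1 s2 s2 s1 s2 s3^-1 s4 on 5 strands reduces by inverse Markov moves (closure unchanged at each step):
  Destabilize: the word has the form β·s4 where s4 occurs only as the final letter (β ∈ B_4); drop it and the last strand → 4 strands.
  Destabilize: the word has the form β·s3^-1 where s3^-1 occurs only as the final letter (β ∈ B_3); drop it and the last strand → 3 strands.
Reduced to β = s2 s1 s1 s1 s2 s1 s2 s2 s1 s2 on 3 strands, 10 crossings.
Compute on β:
Braid: s2 s1 s1 s1 s2 s1 s2 s2 s1 s2 on 3 strands, 10 crossings.
Writhe w = (#positive) - (#negative) = 10 - 0 = 10.
State-sum expansion of <K>. There are 2^10 = 1024 states.
Smooth each crossing (0=||, 1=⌣⌢); contribution A^(Σ sign_k(1-2s_k)) * d^(L-1).
Tabulate the states by total A-exponent and number of loops L (A-exp: L × count):
  A^10: L=3 ×1
  A^8: L=2 ×10
  A^6: L=1 ×25, L=3 ×20
  A^4: L=2 ×100, L=4 ×20
  A^2: L=1 ×36, L=3 ×164, L=5 ×10
  A^0: L=2 ×108, L=4 ×142, L=6 ×2
  A^-2: L=1 ×12, L=3 ×129, L=5 ×69
  A^-4: L=2 ×24, L=4 ×78, L=6 ×18
  A^-6: L=3 ×19, L=5 ×24, L=7 ×2
  A^-8: L=4 ×7, L=6 ×3
  A^-10: L=5 ×1
Each group contributes A^e * Σ count * d^(L-1):
Powers of d = -A^2 - A^-2: d^2 = A^4 + 2 + A^-4; d^3 = -A^6 - 3*A^2 - 3*A^-2 - A^-6; d^4 = A^8 + 4*A^4 + 6 + 4*A^-4 + A^-8; d^5 = -A^10 - 5*A^6 - 10*A^2 - 10*A^-2 - 5*A^-6 - A^-10; d^6 = A^12 + 6*A^8 + 15*A^4 + 20 + 15*A^-4 + 6*A^-8 + A^-12.
  A^10 * (d^2) = A^14 + 2*A^10 + A^6
  A^8 * (10*d) = -10*A^10 - 10*A^6
  A^6 * (25 + 20*d^2) = 20*A^10 + 65*A^6 + 20*A^2
  A^4 * (100*d + 20*d^3) = -20*A^10 - 160*A^6 - 160*A^2 - 20*A^-2
  A^2 * (36 + 164*d^2 + 10*d^4) = 10*A^10 + 204*A^6 + 424*A^2 + 204*A^-2 + 10*A^-6
  A^0 * (108*d + 142*d^3 + 2*d^5) = -2*A^10 - 152*A^6 - 554*A^2 - 554*A^-2 - 152*A^-6 - 2*A^-10
  A^-2 * (12 + 129*d^2 + 69*d^4) = 69*A^6 + 405*A^2 + 684*A^-2 + 405*A^-6 + 69*A^-10
  A^-4 * (24*d + 78*d^3 + 18*d^5) = -18*A^6 - 168*A^2 - 438*A^-2 - 438*A^-6 - 168*A^-10 - 18*A^-14
  A^-6 * (19*d^2 + 24*d^4 + 2*d^6) = 2*A^6 + 36*A^2 + 145*A^-2 + 222*A^-6 + 145*A^-10 + 36*A^-14 + 2*A^-18
  A^-8 * (7*d^3 + 3*d^5) = -3*A^2 - 22*A^-2 - 51*A^-6 - 51*A^-10 - 22*A^-14 - 3*A^-18
  A^-10 * (d^4) = A^-2 + 4*A^-6 + 6*A^-10 + 4*A^-14 + A^-18
Summing the groups: <K> = A^14 + A^6 - A^-10
Normalise by the writhe: (-A^3)^(-w) = (-A^3)^(-10) = A^-30, so f(A) = A^-30 * <K> = A^-16 + A^-24 - A^-40.
Substitute A = t^(-1/4), i.e. A^e → t^(-e/4): V(t) = -t^10 + t^6 + t^4

Answer: -t^10 + t^6 + t^4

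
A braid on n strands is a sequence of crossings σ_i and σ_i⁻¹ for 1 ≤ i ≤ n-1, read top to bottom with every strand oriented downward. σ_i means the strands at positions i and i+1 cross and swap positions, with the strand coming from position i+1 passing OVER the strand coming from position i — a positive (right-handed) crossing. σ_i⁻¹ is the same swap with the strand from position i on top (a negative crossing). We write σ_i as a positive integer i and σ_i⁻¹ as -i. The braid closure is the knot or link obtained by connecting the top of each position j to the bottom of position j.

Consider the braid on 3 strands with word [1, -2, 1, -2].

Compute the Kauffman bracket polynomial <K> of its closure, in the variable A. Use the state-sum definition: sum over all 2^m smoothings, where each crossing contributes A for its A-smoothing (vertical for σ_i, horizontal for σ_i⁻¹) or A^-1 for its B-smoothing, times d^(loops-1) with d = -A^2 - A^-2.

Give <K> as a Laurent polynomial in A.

A^8 - A^4 + 1 - A^-4 + A^-8

Derivation:
Braid: s1 s2^-1 s1 s2^-1 on 3 strands, 4 crossings.
Writhe w = (#positive) - (#negative) = 2 - 2 = 0.
Enumerate smoothing states for the bracket polynomial. There are 2^4 = 16 states.
Each crossing splits two ways (0=vertical, 1=horizontal). The state's weight is A^(#A-smoothings - #B-smoothings) * d^(loops - 1).
  state 0000: A-exp=+0, loops=3, term = A^0 * d^2
  state 0001: A-exp=+2, loops=2, term = A^2 * d^1
  state 0010: A-exp=-2, loops=2, term = A^-2 * d^1
  state 0011: A-exp=+0, loops=1, term = A^0 * d^0
  state 0100: A-exp=+2, loops=2, term = A^2 * d^1
  state 0101: A-exp=+4, loops=3, term = A^4 * d^2
  state 0110: A-exp=+0, loops=1, term = A^0 * d^0
  state 0111: A-exp=+2, loops=2, term = A^2 * d^1
  state 1000: A-exp=-2, loops=2, term = A^-2 * d^1
  state 1001: A-exp=+0, loops=1, term = A^0 * d^0
  state 1010: A-exp=-4, loops=3, term = A^-4 * d^2
  state 1011: A-exp=-2, loops=2, term = A^-2 * d^1
  state 1100: A-exp=+0, loops=1, term = A^0 * d^0
  state 1101: A-exp=+2, loops=2, term = A^2 * d^1
  state 1110: A-exp=-2, loops=2, term = A^-2 * d^1
  state 1111: A-exp=+0, loops=1, term = A^0 * d^0
Collect the terms by A-exponent (count of states per loop number):
Powers of d = -A^2 - A^-2: d^2 = A^4 + 2 + A^-4.
  A^4 * (d^2) = A^8 + 2*A^4 + 1
  A^2 * (4*d) = -4*A^4 - 4
  A^0 * (5 + d^2) = A^4 + 7 + A^-4
  A^-2 * (4*d) = -4 - 4*A^-4
  A^-4 * (d^2) = 1 + 2*A^-4 + A^-8
Summing the groups: <K> = A^8 - A^4 + 1 - A^-4 + A^-8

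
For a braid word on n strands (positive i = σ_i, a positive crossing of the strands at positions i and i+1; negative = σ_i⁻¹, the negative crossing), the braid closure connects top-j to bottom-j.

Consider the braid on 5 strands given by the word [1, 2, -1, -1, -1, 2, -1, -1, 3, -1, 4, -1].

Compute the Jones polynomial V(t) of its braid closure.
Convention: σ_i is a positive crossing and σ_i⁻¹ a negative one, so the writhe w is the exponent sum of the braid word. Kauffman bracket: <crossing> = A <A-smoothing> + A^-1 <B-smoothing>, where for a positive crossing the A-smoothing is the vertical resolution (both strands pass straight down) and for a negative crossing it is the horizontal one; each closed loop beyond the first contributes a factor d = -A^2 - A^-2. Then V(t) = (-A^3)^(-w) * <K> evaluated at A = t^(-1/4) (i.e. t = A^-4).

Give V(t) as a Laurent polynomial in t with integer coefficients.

The presented braid s1 s2 s1^-1 s1^-1 s1^-1 s2 s1^-1 s1^-1 s3 s1^-1 s4 s1^-1 on 5 strands reduces by inverse Markov moves (closure unchanged at each step):
  Deconjugate: the word is γ·β·γ⁻¹ with γ = s1 (prefix) and γ⁻¹ = s1^-1 (suffix); strip both.
  Destabilize: the word has the form β·s4 where s4 occurs only as the final letter (β ∈ B_4); drop it and the last strand → 4 strands.
Reduced to β = s2 s1^-1 s1^-1 s1^-1 s2 s1^-1 s1^-1 s3 s1^-1 on 4 strands, 9 crossings.
Compute on β:
Braid: s2 s1^-1 s1^-1 s1^-1 s2 s1^-1 s1^-1 s3 s1^-1 on 4 strands, 9 crossings.
Writhe w = (#positive) - (#negative) = 3 - 6 = -3.
State-sum expansion of <K>. There are 2^9 = 512 states.
Smooth each crossing (0=||, 1=⌣⌢); contribution A^(Σ sign_k(1-2s_k)) * d^(L-1).
Tabulate the states by total A-exponent and number of loops L (A-exp: L × count):
  A^9: L=8 ×1
  A^7: L=7 ×9
  A^5: L=6 ×36
  A^3: L=5 ×84
  A^1: L=4 ×126
  A^-1: L=3 ×124, L=5 ×2
  A^-3: L=2 ×75, L=4 ×9
  A^-5: L=1 ×21, L=3 ×15
  A^-7: L=2 ×8, L=4 ×1
  A^-9: L=3 ×1
Each group contributes A^e * Σ count * d^(L-1):
Powers of d = -A^2 - A^-2: d^2 = A^4 + 2 + A^-4; d^3 = -A^6 - 3*A^2 - 3*A^-2 - A^-6; d^4 = A^8 + 4*A^4 + 6 + 4*A^-4 + A^-8; d^5 = -A^10 - 5*A^6 - 10*A^2 - 10*A^-2 - 5*A^-6 - A^-10; d^6 = A^12 + 6*A^8 + 15*A^4 + 20 + 15*A^-4 + 6*A^-8 + A^-12; d^7 = -A^14 - 7*A^10 - 21*A^6 - 35*A^2 - 35*A^-2 - 21*A^-6 - 7*A^-10 - A^-14.
  A^9 * (d^7) = -A^23 - 7*A^19 - 21*A^15 - 35*A^11 - 35*A^7 - 21*A^3 - 7*A^-1 - A^-5
  A^7 * (9*d^6) = 9*A^19 + 54*A^15 + 135*A^11 + 180*A^7 + 135*A^3 + 54*A^-1 + 9*A^-5
  A^5 * (36*d^5) = -36*A^15 - 180*A^11 - 360*A^7 - 360*A^3 - 180*A^-1 - 36*A^-5
  A^3 * (84*d^4) = 84*A^11 + 336*A^7 + 504*A^3 + 336*A^-1 + 84*A^-5
  A^1 * (126*d^3) = -126*A^7 - 378*A^3 - 378*A^-1 - 126*A^-5
  A^-1 * (124*d^2 + 2*d^4) = 2*A^7 + 132*A^3 + 260*A^-1 + 132*A^-5 + 2*A^-9
  A^-3 * (75*d + 9*d^3) = -9*A^3 - 102*A^-1 - 102*A^-5 - 9*A^-9
  A^-5 * (21 + 15*d^2) = 15*A^-1 + 51*A^-5 + 15*A^-9
  A^-7 * (8*d + d^3) = -A^-1 - 11*A^-5 - 11*A^-9 - A^-13
  A^-9 * (d^2) = A^-5 + 2*A^-9 + A^-13
Summing the groups: <K> = -A^23 + 2*A^19 - 3*A^15 + 4*A^11 - 3*A^7 + 3*A^3 - 3*A^-1 + A^-5 - A^-9
Normalise by the writhe: (-A^3)^(-w) = (-A^3)^(3) = -A^9, so f(A) = -A^9 * <K> = A^32 - 2*A^28 + 3*A^24 - 4*A^20 + 3*A^16 - 3*A^12 + 3*A^8 - A^4 + 1.
Substitute A = t^(-1/4), i.e. A^e → t^(-e/4): V(t) = 1 - t^-1 + 3*t^-2 - 3*t^-3 + 3*t^-4 - 4*t^-5 + 3*t^-6 - 2*t^-7 + t^-8

Answer: 1 - t^-1 + 3*t^-2 - 3*t^-3 + 3*t^-4 - 4*t^-5 + 3*t^-6 - 2*t^-7 + t^-8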